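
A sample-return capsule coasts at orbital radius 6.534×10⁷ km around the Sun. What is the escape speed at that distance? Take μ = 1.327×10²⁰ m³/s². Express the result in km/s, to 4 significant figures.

r = 6.534×10⁷ km = 6.534×10¹⁰ m.
Escape speed v_esc = √(2μ/r) = √(2 × 1.327×10²⁰ / 6.534×10¹⁰) = √(4.062×10⁹) = 63730 m/s.
= 63.73 km/s.

v_esc ≈ 63.73 km/s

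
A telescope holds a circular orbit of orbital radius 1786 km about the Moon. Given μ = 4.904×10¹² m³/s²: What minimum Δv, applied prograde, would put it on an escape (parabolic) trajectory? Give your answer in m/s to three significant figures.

r = 1786 km = 1.786×10⁶ m.
Circular speed v_c = √(μ/r) = 1657 m/s.
Escape speed v_esc = √(2μ/r) = √2 × v_c = 2343 m/s.
Δv = v_esc − v_c = 686.4 m/s.

Δv ≈ 686 m/s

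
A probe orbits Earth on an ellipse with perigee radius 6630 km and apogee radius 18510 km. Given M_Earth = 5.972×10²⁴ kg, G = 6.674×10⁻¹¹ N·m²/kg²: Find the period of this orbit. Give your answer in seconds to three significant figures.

T ≈ 14000 seconds

μ = GM = 6.674×10⁻¹¹ × 5.972×10²⁴ = 3.986×10¹⁴ m³/s².
Semi-major axis a = (r_p + r_a)/2 = (6630.0 + 18510)/2 = 12570 km = 1.257×10⁷ m.
By Kepler's third law T = 2π√(a³/μ) = 2π × 2.232×10³ = 1.403×10⁴ s.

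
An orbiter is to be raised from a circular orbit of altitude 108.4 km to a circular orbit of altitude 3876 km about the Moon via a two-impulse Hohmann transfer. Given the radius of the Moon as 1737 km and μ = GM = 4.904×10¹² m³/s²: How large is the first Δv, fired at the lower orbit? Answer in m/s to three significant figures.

Δv ≈ 370 m/s

r₁ = 1737 + 108.4 = 1845.4 km = 1.8454×10⁶ m.
r₂ = 1737 + 3876 = 5613.0 km = 5.6130×10⁶ m.
Transfer ellipse a_t = (r₁ + r₂)/2 = 3.729×10⁶ m.
At r₁: circular v_c1 = √(μ/r₁) = 1630 m/s; transfer-perilune v_p = √[μ(2/r₁ − 1/a_t)] = 2000 m/s.
Δv₁ = v_p − v_c1 = 369.8 m/s.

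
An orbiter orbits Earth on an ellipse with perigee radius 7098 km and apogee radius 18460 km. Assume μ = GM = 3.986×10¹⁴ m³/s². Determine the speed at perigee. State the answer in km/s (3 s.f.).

Semi-major axis a = (r_p + r_a)/2 = 12779 km = 1.278×10⁷ m.
Vis-viva: v² = μ(2/r − 1/a) = 3.986×10¹⁴ × (2.818×10⁻⁷ − 7.825×10⁻⁸) = 8.112×10⁷ m²/s².
v = 9007 m/s = 9.007 km/s.

v ≈ 9.01 km/s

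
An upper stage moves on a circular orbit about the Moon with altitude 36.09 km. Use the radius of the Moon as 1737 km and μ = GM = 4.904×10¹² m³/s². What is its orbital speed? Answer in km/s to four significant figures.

r = 1737 + 36.09 = 1773.1 km = 1.7731×10⁶ m.
For a circular orbit v = √(μ/r) = √(4.904×10¹² / 1.773×10⁶) = √(2.766×10⁶) = 1663 m/s.
That is 1.663 km/s.

v ≈ 1.663 km/s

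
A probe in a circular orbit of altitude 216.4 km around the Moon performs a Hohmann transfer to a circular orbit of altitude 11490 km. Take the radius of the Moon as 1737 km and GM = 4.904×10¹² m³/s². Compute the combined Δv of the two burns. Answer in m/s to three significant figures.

r₁ = 1737 + 216.4 = 1953.4 km = 1.9534×10⁶ m.
r₂ = 1737 + 11490 = 13227 km = 1.3227×10⁷ m.
Transfer ellipse a_t = (r₁ + r₂)/2 = 7.590×10⁶ m.
At r₁: circular v_c1 = √(μ/r₁) = 1584 m/s; transfer-perilune v_p = √[μ(2/r₁ − 1/a_t)] = 2092 m/s.
Δv₁ = v_p − v_c1 = 507.2 m/s.
At r₂: circular v_c2 = √(μ/r₂) = 608.9 m/s; transfer-apolune v_a = √[μ(2/r₂ − 1/a_t)] = 308.9 m/s.
Δv₂ = v_c2 − v_a = 300.0 m/s.
Total Δv = Δv₁ + Δv₂ = 807.2 m/s.

Δv_total ≈ 807 m/s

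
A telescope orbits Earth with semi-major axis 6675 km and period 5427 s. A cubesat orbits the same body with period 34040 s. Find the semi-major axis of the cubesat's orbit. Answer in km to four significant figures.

Kepler's third law: a³ ∝ T², so a₂ = a₁ (T₂/T₁)^(2/3).
T₂/T₁ = 6.272, (T₂/T₁)^(2/3) = 3.401.
a₂ = 6675 × 3.401 = 22700 km.

a₂ ≈ 22700 km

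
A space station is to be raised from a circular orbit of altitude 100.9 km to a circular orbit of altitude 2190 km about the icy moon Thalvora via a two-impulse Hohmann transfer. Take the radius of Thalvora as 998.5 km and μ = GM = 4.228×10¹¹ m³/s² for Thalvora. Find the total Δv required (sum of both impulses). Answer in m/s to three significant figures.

Δv_total ≈ 240 m/s

r₁ = 998.5 + 100.9 = 1099.4 km = 1.0994×10⁶ m.
r₂ = 998.5 + 2190 = 3188.5 km = 3.1885×10⁶ m.
Transfer ellipse a_t = (r₁ + r₂)/2 = 2.144×10⁶ m.
At r₁: circular v_c1 = √(μ/r₁) = 620.1 m/s; transfer-periapsis v_p = √[μ(2/r₁ − 1/a_t)] = 756.3 m/s.
Δv₁ = v_p − v_c1 = 136.1 m/s.
At r₂: circular v_c2 = √(μ/r₂) = 364.1 m/s; transfer-apoapsis v_a = √[μ(2/r₂ − 1/a_t)] = 260.8 m/s.
Δv₂ = v_c2 − v_a = 103.4 m/s.
Total Δv = Δv₁ + Δv₂ = 239.5 m/s.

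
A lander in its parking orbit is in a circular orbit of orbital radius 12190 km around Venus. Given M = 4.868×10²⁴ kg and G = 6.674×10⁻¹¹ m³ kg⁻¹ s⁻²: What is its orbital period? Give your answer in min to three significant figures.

T ≈ 247 min

μ = GM = 6.674×10⁻¹¹ × 4.868×10²⁴ = 3.249×10¹⁴ m³/s².
r = 12190 km = 1.219×10⁷ m.
Kepler's third law: T = 2π√(r³/μ) = 2π√((1.219×10⁷)³ / 3.249×10¹⁴).
r³/μ = 5.575×10⁶ s², so T = 2π × 2.361×10³ = 1.484×10⁴ s.
Converting: 1.484×10⁴ s ÷ 60.00 = 247.3 min.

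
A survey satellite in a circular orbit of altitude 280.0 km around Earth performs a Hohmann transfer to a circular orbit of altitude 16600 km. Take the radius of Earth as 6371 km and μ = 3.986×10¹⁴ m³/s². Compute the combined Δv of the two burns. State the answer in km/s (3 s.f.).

r₁ = 6371 + 280.0 = 6651.0 km = 6.6510×10⁶ m.
r₂ = 6371 + 16600 = 22971 km = 2.2971×10⁷ m.
Transfer ellipse a_t = (r₁ + r₂)/2 = 1.481×10⁷ m.
At r₁: circular v_c1 = √(μ/r₁) = 7742 m/s; transfer-perigee v_p = √[μ(2/r₁ − 1/a_t)] = 9641 m/s.
Δv₁ = v_p − v_c1 = 1900 m/s.
At r₂: circular v_c2 = √(μ/r₂) = 4166 m/s; transfer-apogee v_a = √[μ(2/r₂ − 1/a_t)] = 2791 m/s.
Δv₂ = v_c2 − v_a = 1374 m/s.
Total Δv = Δv₁ + Δv₂ = 3274 m/s = 3.274 km/s.

Δv_total ≈ 3.27 km/s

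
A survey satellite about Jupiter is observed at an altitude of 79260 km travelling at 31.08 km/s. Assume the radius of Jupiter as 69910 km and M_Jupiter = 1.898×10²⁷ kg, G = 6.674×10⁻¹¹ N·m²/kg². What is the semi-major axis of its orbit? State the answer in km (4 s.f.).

μ = GM = 6.674×10⁻¹¹ × 1.898×10²⁷ = 1.267×10¹⁷ m³/s².
r = 69910 + 79260 = 1.4917×10⁵ km = 1.492×10⁸ m.
Specific orbital energy ε = v²/2 − μ/r = (31080)²/2 − 1.267×10¹⁷/1.492×10⁸ = -3.662×10⁸ J/kg.
Since ε = −μ/(2a), a = −μ/(2ε) = 1.730×10⁸ m = 1.7296×10⁵ km.

a ≈ 1.730×10⁵ km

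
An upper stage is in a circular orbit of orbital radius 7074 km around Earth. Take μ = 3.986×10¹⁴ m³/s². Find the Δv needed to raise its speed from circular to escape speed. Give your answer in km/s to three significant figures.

Δv ≈ 3.11 km/s

r = 7074 km = 7.074×10⁶ m.
Circular speed v_c = √(μ/r) = 7506 m/s.
Escape speed v_esc = √(2μ/r) = √2 × v_c = 10620 m/s.
Δv = v_esc − v_c = 3109 m/s = 3.109 km/s.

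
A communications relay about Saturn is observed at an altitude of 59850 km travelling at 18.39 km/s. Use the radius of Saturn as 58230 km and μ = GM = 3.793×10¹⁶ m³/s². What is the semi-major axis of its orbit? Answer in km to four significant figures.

a ≈ 1.247×10⁵ km

r = 58230 + 59850 = 1.1808×10⁵ km = 1.181×10⁸ m.
Specific orbital energy ε = v²/2 − μ/r = (18390)²/2 − 3.793×10¹⁶/1.181×10⁸ = -1.521×10⁸ J/kg.
Since ε = −μ/(2a), a = −μ/(2ε) = 1.247×10⁸ m = 1.2467×10⁵ km.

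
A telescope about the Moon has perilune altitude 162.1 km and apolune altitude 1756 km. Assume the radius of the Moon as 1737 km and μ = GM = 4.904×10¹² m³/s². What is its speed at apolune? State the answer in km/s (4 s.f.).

v ≈ 0.9945 km/s

r_p = 1737 + 162.1 = 1899.1 km = 1.8991×10⁶ m.
r_a = 1737 + 1756 = 3493.0 km = 3.4930×10⁶ m.
Semi-major axis a = (r_p + r_a)/2 = 2696.1 km = 2.696×10⁶ m.
Vis-viva: v² = μ(2/r − 1/a) = 4.904×10¹² × (5.726×10⁻⁷ − 3.709×10⁻⁷) = 9.889×10⁵ m²/s².
v = 994.5 m/s = 0.9945 km/s.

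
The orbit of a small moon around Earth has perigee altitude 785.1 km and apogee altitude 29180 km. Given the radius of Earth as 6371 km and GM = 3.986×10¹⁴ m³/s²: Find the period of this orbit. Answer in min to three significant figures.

T ≈ 518 min

r_p = 6371 + 785.1 = 7156.1 km = 7.1561×10⁶ m.
r_a = 6371 + 29180 = 35551 km = 3.5551×10⁷ m.
Semi-major axis a = (r_p + r_a)/2 = (7156.1 + 35551)/2 = 21354 km = 2.135×10⁷ m.
By Kepler's third law T = 2π√(a³/μ) = 2π × 4.942×10³ = 3.105×10⁴ s.
= 517.6 min.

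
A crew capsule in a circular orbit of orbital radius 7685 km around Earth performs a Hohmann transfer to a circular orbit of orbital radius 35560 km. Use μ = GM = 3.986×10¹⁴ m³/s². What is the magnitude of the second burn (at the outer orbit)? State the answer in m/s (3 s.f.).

Δv ≈ 1350 m/s

r₁ = 7685 km = 7.685×10⁶ m.
r₂ = 35560 km = 3.556×10⁷ m.
Transfer ellipse a_t = (r₁ + r₂)/2 = 2.162×10⁷ m.
At r₁: circular v_c1 = √(μ/r₁) = 7202 m/s; transfer-perigee v_p = √[μ(2/r₁ − 1/a_t)] = 9236 m/s.
At r₂: circular v_c2 = √(μ/r₂) = 3348 m/s; transfer-apogee v_a = √[μ(2/r₂ − 1/a_t)] = 1996 m/s.
Δv₂ = v_c2 − v_a = 1352 m/s.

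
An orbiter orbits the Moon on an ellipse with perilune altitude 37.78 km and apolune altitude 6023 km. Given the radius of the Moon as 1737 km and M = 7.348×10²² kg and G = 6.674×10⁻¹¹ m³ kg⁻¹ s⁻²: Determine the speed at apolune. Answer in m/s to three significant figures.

μ = GM = 6.674×10⁻¹¹ × 7.348×10²² = 4.904×10¹² m³/s².
r_p = 1737 + 37.78 = 1774.8 km = 1.7748×10⁶ m.
r_a = 1737 + 6023 = 7760.0 km = 7.7600×10⁶ m.
Semi-major axis a = (r_p + r_a)/2 = 4767.4 km = 4.767×10⁶ m.
Vis-viva: v² = μ(2/r − 1/a) = 4.904×10¹² × (2.577×10⁻⁷ − 2.098×10⁻⁷) = 2.353×10⁵ m²/s².
v = 485.0 m/s.

v ≈ 485 m/s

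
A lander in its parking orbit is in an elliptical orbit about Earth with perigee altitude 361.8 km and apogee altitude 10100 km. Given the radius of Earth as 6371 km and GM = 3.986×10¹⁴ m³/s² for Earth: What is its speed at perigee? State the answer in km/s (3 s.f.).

v ≈ 9.17 km/s

r_p = 6371 + 361.8 = 6732.8 km = 6.7328×10⁶ m.
r_a = 6371 + 10100 = 16471 km = 1.6471×10⁷ m.
Semi-major axis a = (r_p + r_a)/2 = 11602 km = 1.160×10⁷ m.
Vis-viva: v² = μ(2/r − 1/a) = 3.986×10¹⁴ × (2.971×10⁻⁷ − 8.619×10⁻⁸) = 8.405×10⁷ m²/s².
v = 9168 m/s = 9.168 km/s.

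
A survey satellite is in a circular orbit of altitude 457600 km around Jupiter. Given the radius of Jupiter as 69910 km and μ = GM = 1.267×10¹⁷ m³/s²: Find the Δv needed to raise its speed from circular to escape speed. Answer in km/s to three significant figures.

Δv ≈ 6.42 km/s

r = 69910 + 457600 = 527510 km = 5.2751×10⁸ m.
Circular speed v_c = √(μ/r) = 15500 m/s.
Escape speed v_esc = √(2μ/r) = √2 × v_c = 21920 m/s.
Δv = v_esc − v_c = 6419 m/s = 6.419 km/s.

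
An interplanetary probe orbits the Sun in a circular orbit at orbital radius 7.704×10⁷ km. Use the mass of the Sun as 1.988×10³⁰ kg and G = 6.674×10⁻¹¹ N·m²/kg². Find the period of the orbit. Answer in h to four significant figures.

μ = GM = 6.674×10⁻¹¹ × 1.988×10³⁰ = 1.327×10²⁰ m³/s².
r = 7.704×10⁷ km = 7.704×10¹⁰ m.
Kepler's third law: T = 2π√(r³/μ) = 2π√((7.704×10¹⁰)³ / 1.327×10²⁰).
r³/μ = 3.446×10¹² s², so T = 2π × 1.856×10⁶ = 1.166×10⁷ s.
Converting: 1.166×10⁷ s ÷ 3600 = 3240 h.

T ≈ 3240 h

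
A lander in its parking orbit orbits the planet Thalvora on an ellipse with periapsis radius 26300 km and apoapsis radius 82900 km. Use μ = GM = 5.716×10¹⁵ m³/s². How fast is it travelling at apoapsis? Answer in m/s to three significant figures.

v ≈ 5760 m/s

Semi-major axis a = (r_p + r_a)/2 = 54600 km = 5.460×10⁷ m.
Vis-viva: v² = μ(2/r − 1/a) = 5.716×10¹⁵ × (2.413×10⁻⁸ − 1.832×10⁻⁸) = 3.321×10⁷ m²/s².
v = 5763 m/s.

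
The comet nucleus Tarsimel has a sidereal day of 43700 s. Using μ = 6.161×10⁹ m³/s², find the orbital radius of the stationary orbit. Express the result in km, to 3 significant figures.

r_sync ≈ 668 km

A synchronous orbit has period T, so by Kepler's third law a = (μT²/4π²)^(1/3).
μT²/4π² = 6.161×10⁹ × (4.370×10⁴)² / 39.48 = 2.980×10¹⁷ m³.
a = 6.680×10⁵ m = 667.96 km.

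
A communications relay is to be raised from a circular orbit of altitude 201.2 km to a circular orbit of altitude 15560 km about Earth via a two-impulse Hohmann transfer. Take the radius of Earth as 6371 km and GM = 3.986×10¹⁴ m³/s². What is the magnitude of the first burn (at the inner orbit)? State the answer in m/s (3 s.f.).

r₁ = 6371 + 201.2 = 6572.2 km = 6.5722×10⁶ m.
r₂ = 6371 + 15560 = 21931 km = 2.1931×10⁷ m.
Transfer ellipse a_t = (r₁ + r₂)/2 = 1.425×10⁷ m.
At r₁: circular v_c1 = √(μ/r₁) = 7788 m/s; transfer-perigee v_p = √[μ(2/r₁ − 1/a_t)] = 9661 m/s.
Δv₁ = v_p − v_c1 = 1873 m/s.

Δv ≈ 1870 m/s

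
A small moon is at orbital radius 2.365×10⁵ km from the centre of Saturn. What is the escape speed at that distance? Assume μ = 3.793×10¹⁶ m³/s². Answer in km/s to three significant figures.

v_esc ≈ 17.9 km/s

r = 2.365×10⁵ km = 2.365×10⁸ m.
Escape speed v_esc = √(2μ/r) = √(2 × 3.793×10¹⁶ / 2.365×10⁸) = √(3.208×10⁸) = 17910 m/s.
= 17.91 km/s.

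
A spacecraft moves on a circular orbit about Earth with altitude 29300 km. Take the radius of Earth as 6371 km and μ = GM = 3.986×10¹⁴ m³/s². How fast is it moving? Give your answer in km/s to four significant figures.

v ≈ 3.343 km/s

r = 6371 + 29300 = 35671 km = 3.5671×10⁷ m.
For a circular orbit v = √(μ/r) = √(3.986×10¹⁴ / 3.567×10⁷) = √(1.117×10⁷) = 3343 m/s.
That is 3.343 km/s.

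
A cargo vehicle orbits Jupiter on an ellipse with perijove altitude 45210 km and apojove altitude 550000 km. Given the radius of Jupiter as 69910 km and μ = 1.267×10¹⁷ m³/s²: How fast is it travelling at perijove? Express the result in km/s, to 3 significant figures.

v ≈ 43.1 km/s

r_p = 69910 + 45210 = 115120 km = 1.1512×10⁸ m.
r_a = 69910 + 550000 = 619910 km = 6.1991×10⁸ m.
Semi-major axis a = (r_p + r_a)/2 = 3.6752×10⁵ km = 3.675×10⁸ m.
Vis-viva: v² = μ(2/r − 1/a) = 1.267×10¹⁷ × (1.737×10⁻⁸ − 2.721×10⁻⁹) = 1.856×10⁹ m²/s².
v = 43090 m/s = 43.09 km/s.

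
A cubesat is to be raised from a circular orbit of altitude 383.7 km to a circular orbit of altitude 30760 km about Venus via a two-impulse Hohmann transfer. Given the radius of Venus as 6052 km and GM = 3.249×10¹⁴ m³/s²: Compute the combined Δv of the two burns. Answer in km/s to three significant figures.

r₁ = 6052 + 383.7 = 6435.7 km = 6.4357×10⁶ m.
r₂ = 6052 + 30760 = 36812 km = 3.6812×10⁷ m.
Transfer ellipse a_t = (r₁ + r₂)/2 = 2.162×10⁷ m.
At r₁: circular v_c1 = √(μ/r₁) = 7105 m/s; transfer-periapsis v_p = √[μ(2/r₁ − 1/a_t)] = 9271 m/s.
Δv₁ = v_p − v_c1 = 2165 m/s.
At r₂: circular v_c2 = √(μ/r₂) = 2971 m/s; transfer-apoapsis v_a = √[μ(2/r₂ − 1/a_t)] = 1621 m/s.
Δv₂ = v_c2 − v_a = 1350 m/s.
Total Δv = Δv₁ + Δv₂ = 3515 m/s = 3.515 km/s.

Δv_total ≈ 3.52 km/s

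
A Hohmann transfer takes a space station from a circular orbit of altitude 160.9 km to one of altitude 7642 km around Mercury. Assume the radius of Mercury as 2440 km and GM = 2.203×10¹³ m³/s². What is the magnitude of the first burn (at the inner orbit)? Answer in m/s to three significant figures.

Δv ≈ 759 m/s

r₁ = 2440 + 160.9 = 2600.9 km = 2.6009×10⁶ m.
r₂ = 2440 + 7642 = 10082 km = 1.0082×10⁷ m.
Transfer ellipse a_t = (r₁ + r₂)/2 = 6.341×10⁶ m.
At r₁: circular v_c1 = √(μ/r₁) = 2910 m/s; transfer-periherm v_p = √[μ(2/r₁ − 1/a_t)] = 3670 m/s.
Δv₁ = v_p − v_c1 = 759.3 m/s.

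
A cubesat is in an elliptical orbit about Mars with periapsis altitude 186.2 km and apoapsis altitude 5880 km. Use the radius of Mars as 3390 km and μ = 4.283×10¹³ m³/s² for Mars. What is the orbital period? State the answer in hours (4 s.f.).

T ≈ 4.341 hours

r_p = 3390 + 186.2 = 3576.2 km = 3.5762×10⁶ m.
r_a = 3390 + 5880 = 9270.0 km = 9.2700×10⁶ m.
Semi-major axis a = (r_p + r_a)/2 = (3576.2 + 9270.0)/2 = 6423.1 km = 6.423×10⁶ m.
By Kepler's third law T = 2π√(a³/μ) = 2π × 2.487×10³ = 1.563×10⁴ s.
= 4.341 hours.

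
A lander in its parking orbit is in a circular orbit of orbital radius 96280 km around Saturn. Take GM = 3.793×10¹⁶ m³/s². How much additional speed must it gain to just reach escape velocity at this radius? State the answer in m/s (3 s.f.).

r = 96280 km = 9.628×10⁷ m.
Circular speed v_c = √(μ/r) = 19850 m/s.
Escape speed v_esc = √(2μ/r) = √2 × v_c = 28070 m/s.
Δv = v_esc − v_c = 8221 m/s.

Δv ≈ 8220 m/s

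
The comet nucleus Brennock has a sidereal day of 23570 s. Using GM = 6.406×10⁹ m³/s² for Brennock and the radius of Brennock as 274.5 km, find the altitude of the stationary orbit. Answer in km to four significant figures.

h_sync ≈ 173.9 km

A synchronous orbit has period T, so by Kepler's third law a = (μT²/4π²)^(1/3).
μT²/4π² = 6.406×10⁹ × (2.357×10⁴)² / 39.48 = 9.015×10¹⁶ m³.
a = 4.484×10⁵ m = 448.38 km.
Altitude h = a − R = 448.38 − 274.5 = 173.88 km.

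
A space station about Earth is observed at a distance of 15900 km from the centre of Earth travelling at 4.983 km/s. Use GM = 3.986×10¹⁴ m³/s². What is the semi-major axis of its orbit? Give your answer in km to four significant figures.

a ≈ 15750 km

r = 1.590×10⁷ m.
Vis-viva rearranged: 1/a = 2/r − v²/μ = 1.258×10⁻⁷ − 6.229×10⁻⁸ = 6.349×10⁻⁸ m⁻¹.
a = 1.575×10⁷ m = 15750 km.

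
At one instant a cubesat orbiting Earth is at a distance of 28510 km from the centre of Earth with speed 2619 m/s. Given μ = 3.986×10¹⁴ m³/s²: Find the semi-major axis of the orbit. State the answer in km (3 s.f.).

r = 2.851×10⁷ m.
Vis-viva rearranged: 1/a = 2/r − v²/μ = 7.015×10⁻⁸ − 1.721×10⁻⁸ = 5.294×10⁻⁸ m⁻¹.
a = 1.889×10⁷ m = 18888 km.

a ≈ 18900 km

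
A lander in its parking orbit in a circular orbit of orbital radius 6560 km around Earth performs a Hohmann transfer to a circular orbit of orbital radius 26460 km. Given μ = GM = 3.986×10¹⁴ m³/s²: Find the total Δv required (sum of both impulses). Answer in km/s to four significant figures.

r₁ = 6560 km = 6.560×10⁶ m.
r₂ = 26460 km = 2.646×10⁷ m.
Transfer ellipse a_t = (r₁ + r₂)/2 = 1.651×10⁷ m.
At r₁: circular v_c1 = √(μ/r₁) = 7795 m/s; transfer-perigee v_p = √[μ(2/r₁ − 1/a_t)] = 9868 m/s.
Δv₁ = v_p − v_c1 = 2073 m/s.
At r₂: circular v_c2 = √(μ/r₂) = 3881 m/s; transfer-apogee v_a = √[μ(2/r₂ − 1/a_t)] = 2447 m/s.
Δv₂ = v_c2 − v_a = 1435 m/s.
Total Δv = Δv₁ + Δv₂ = 3508 m/s = 3.508 km/s.

Δv_total ≈ 3.508 km/s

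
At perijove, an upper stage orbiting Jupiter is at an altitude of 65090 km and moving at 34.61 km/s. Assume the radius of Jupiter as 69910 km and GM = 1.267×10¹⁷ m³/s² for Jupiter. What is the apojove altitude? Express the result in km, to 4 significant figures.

apojove altitude ≈ 1.682×10⁵ km

r_p = 69910 + 65090 = 1.3500×10⁵ km = 1.350×10⁸ m.
Specific energy ε = v²/2 − μ/r = -3.396×10⁸ J/kg, so a = −μ/(2ε) = 1.865×10⁸ m.
The apsides satisfy r_p + r_a = 2a, so the apojove radius is 2a − r_p = 2.381×10⁸ m = 2.3809×10⁵ km.
Apojove altitude = 2.3809×10⁵ − 69910 = 1.6818×10⁵ km.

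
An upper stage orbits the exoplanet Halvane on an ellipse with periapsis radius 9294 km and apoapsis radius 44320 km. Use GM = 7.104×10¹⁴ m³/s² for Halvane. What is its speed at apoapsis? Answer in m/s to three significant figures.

Semi-major axis a = (r_p + r_a)/2 = 26807 km = 2.681×10⁷ m.
Vis-viva: v² = μ(2/r − 1/a) = 7.104×10¹⁴ × (4.513×10⁻⁸ − 3.730×10⁻⁸) = 5.557×10⁶ m²/s².
v = 2357 m/s.

v ≈ 2360 m/s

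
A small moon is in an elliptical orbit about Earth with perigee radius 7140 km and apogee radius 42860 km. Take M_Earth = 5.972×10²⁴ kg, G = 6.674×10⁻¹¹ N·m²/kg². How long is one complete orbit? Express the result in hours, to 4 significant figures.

μ = GM = 6.674×10⁻¹¹ × 5.972×10²⁴ = 3.986×10¹⁴ m³/s².
Semi-major axis a = (r_p + r_a)/2 = (7140.0 + 42860)/2 = 25000 km = 2.500×10⁷ m.
By Kepler's third law T = 2π√(a³/μ) = 2π × 6.261×10³ = 3.934×10⁴ s.
= 10.93 hours.

T ≈ 10.93 hours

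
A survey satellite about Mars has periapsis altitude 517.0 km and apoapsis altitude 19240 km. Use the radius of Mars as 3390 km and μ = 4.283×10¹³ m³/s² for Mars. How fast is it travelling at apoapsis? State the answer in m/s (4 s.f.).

r_p = 3390 + 517.0 = 3907.0 km = 3.9070×10⁶ m.
r_a = 3390 + 19240 = 22630 km = 2.2630×10⁷ m.
Semi-major axis a = (r_p + r_a)/2 = 13268 km = 1.327×10⁷ m.
Vis-viva: v² = μ(2/r − 1/a) = 4.283×10¹³ × (8.838×10⁻⁸ − 7.537×10⁻⁸) = 5.573×10⁵ m²/s².
v = 746.5 m/s.

v ≈ 746.5 m/s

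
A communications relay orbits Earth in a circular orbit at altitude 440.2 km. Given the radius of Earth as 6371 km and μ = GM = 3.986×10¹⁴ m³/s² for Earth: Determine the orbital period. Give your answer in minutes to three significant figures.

T ≈ 93.2 minutes

r = 6371 + 440.2 = 6811.2 km = 6.8112×10⁶ m.
Kepler's third law: T = 2π√(r³/μ) = 2π√((6.811×10⁶)³ / 3.986×10¹⁴).
r³/μ = 7.927×10⁵ s², so T = 2π × 8.904×10² = 5.594×10³ s.
Converting: 5.594×10³ s ÷ 60.00 = 93.24 minutes.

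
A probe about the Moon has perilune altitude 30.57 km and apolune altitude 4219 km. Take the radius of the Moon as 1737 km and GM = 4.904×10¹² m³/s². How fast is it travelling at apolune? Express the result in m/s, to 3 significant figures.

r_p = 1737 + 30.57 = 1767.6 km = 1.7676×10⁶ m.
r_a = 1737 + 4219 = 5956.0 km = 5.9560×10⁶ m.
Semi-major axis a = (r_p + r_a)/2 = 3861.8 km = 3.862×10⁶ m.
Vis-viva: v² = μ(2/r − 1/a) = 4.904×10¹² × (3.358×10⁻⁷ − 2.589×10⁻⁷) = 3.769×10⁵ m²/s².
v = 613.9 m/s.

v ≈ 614 m/s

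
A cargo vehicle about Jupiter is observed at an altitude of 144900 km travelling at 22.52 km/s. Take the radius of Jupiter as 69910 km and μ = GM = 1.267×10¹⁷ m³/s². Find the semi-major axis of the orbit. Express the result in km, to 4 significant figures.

a ≈ 1.884×10⁵ km

r = 69910 + 144900 = 2.1481×10⁵ km = 2.148×10⁸ m.
Specific orbital energy ε = v²/2 − μ/r = (22520)²/2 − 1.267×10¹⁷/2.148×10⁸ = -3.362×10⁸ J/kg.
Since ε = −μ/(2a), a = −μ/(2ε) = 1.884×10⁸ m = 1.8840×10⁵ km.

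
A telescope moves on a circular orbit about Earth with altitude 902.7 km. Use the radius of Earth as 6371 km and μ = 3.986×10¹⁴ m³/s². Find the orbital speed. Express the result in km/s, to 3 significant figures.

r = 6371 + 902.7 = 7273.7 km = 7.2737×10⁶ m.
For a circular orbit v = √(μ/r) = √(3.986×10¹⁴ / 7.274×10⁶) = √(5.480×10⁷) = 7403 m/s.
That is 7.403 km/s.

v ≈ 7.40 km/s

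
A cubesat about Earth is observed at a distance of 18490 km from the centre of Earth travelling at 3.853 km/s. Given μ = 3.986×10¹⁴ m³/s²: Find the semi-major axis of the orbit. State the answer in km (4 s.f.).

r = 1.849×10⁷ m.
Specific orbital energy ε = v²/2 − μ/r = (3853)²/2 − 3.986×10¹⁴/1.849×10⁷ = -1.413×10⁷ J/kg.
Since ε = −μ/(2a), a = −μ/(2ε) = 1.410×10⁷ m = 14100 km.

a ≈ 14100 km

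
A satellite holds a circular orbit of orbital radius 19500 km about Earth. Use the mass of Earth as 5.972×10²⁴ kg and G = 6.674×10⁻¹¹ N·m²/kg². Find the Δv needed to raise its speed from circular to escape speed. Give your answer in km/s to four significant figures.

Δv ≈ 1.873 km/s

μ = GM = 6.674×10⁻¹¹ × 5.972×10²⁴ = 3.986×10¹⁴ m³/s².
r = 19500 km = 1.950×10⁷ m.
Circular speed v_c = √(μ/r) = 4521 m/s.
Escape speed v_esc = √(2μ/r) = √2 × v_c = 6394 m/s.
Δv = v_esc − v_c = 1873 m/s = 1.873 km/s.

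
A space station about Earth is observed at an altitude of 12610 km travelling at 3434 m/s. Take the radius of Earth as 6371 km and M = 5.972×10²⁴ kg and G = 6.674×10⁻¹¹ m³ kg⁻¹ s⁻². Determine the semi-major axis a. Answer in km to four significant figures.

μ = GM = 6.674×10⁻¹¹ × 5.972×10²⁴ = 3.986×10¹⁴ m³/s².
r = 6371 + 12610 = 18981 km = 1.898×10⁷ m.
Specific orbital energy ε = v²/2 − μ/r = (3434)²/2 − 3.986×10¹⁴/1.898×10⁷ = -1.510×10⁷ J/kg.
Since ε = −μ/(2a), a = −μ/(2ε) = 1.320×10⁷ m = 13196 km.

a ≈ 13200 km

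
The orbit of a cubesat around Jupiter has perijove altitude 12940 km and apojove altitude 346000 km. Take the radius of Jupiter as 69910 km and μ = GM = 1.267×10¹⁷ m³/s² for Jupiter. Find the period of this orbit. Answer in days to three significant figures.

r_p = 69910 + 12940 = 82850 km = 8.2850×10⁷ m.
r_a = 69910 + 346000 = 415910 km = 4.1591×10⁸ m.
Semi-major axis a = (r_p + r_a)/2 = (82850 + 4.1591×10⁵)/2 = 2.4938×10⁵ km = 2.494×10⁸ m.
By Kepler's third law T = 2π√(a³/μ) = 2π × 1.106×10⁴ = 6.952×10⁴ s.
= 0.8046 days.

T ≈ 0.805 days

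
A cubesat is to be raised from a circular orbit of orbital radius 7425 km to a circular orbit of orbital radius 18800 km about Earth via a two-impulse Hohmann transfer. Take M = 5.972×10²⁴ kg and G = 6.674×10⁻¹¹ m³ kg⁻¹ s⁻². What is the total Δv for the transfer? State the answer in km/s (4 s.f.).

Δv_total ≈ 2.586 km/s

μ = GM = 6.674×10⁻¹¹ × 5.972×10²⁴ = 3.986×10¹⁴ m³/s².
r₁ = 7425 km = 7.425×10⁶ m.
r₂ = 18800 km = 1.880×10⁷ m.
Transfer ellipse a_t = (r₁ + r₂)/2 = 1.311×10⁷ m.
At r₁: circular v_c1 = √(μ/r₁) = 7327 m/s; transfer-perigee v_p = √[μ(2/r₁ − 1/a_t)] = 8773 m/s.
Δv₁ = v_p − v_c1 = 1446 m/s.
At r₂: circular v_c2 = √(μ/r₂) = 4604 m/s; transfer-apogee v_a = √[μ(2/r₂ − 1/a_t)] = 3465 m/s.
Δv₂ = v_c2 − v_a = 1140 m/s.
Total Δv = Δv₁ + Δv₂ = 2586 m/s = 2.586 km/s.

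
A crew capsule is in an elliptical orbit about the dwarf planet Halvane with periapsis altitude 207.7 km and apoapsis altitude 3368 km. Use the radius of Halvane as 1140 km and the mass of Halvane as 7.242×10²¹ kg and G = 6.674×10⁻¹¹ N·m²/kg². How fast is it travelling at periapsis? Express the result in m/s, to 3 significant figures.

μ = GM = 6.674×10⁻¹¹ × 7.242×10²¹ = 4.833×10¹¹ m³/s².
r_p = 1140 + 207.7 = 1347.7 km = 1.3477×10⁶ m.
r_a = 1140 + 3368 = 4508.0 km = 4.5080×10⁶ m.
Semi-major axis a = (r_p + r_a)/2 = 2927.8 km = 2.928×10⁶ m.
Vis-viva: v² = μ(2/r − 1/a) = 4.833×10¹¹ × (1.484×10⁻⁶ − 3.415×10⁻⁷) = 5.522×10⁵ m²/s².
v = 743.1 m/s.

v ≈ 743 m/s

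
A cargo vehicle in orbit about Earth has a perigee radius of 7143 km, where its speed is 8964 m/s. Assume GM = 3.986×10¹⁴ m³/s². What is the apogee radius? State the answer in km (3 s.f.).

r_p = 7.143×10⁶ m.
Specific energy ε = v²/2 − μ/r = -1.563×10⁷ J/kg, so a = −μ/(2ε) = 1.275×10⁷ m.
The apsides satisfy r_p + r_a = 2a, so the apogee radius is 2a − r_p = 1.837×10⁷ m = 18365 km.

apogee radius ≈ 18400 km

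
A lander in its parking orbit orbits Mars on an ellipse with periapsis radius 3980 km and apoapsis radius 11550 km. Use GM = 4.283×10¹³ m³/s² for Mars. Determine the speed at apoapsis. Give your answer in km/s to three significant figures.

v ≈ 1.38 km/s

Semi-major axis a = (r_p + r_a)/2 = 7765.0 km = 7.765×10⁶ m.
Vis-viva: v² = μ(2/r − 1/a) = 4.283×10¹³ × (1.732×10⁻⁷ − 1.288×10⁻⁷) = 1.901×10⁶ m²/s².
v = 1379 m/s = 1.379 km/s.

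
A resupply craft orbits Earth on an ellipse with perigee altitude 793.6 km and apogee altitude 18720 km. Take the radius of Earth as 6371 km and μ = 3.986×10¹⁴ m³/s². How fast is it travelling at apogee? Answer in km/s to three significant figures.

r_p = 6371 + 793.6 = 7164.6 km = 7.1646×10⁶ m.
r_a = 6371 + 18720 = 25091 km = 2.5091×10⁷ m.
Semi-major axis a = (r_p + r_a)/2 = 16128 km = 1.613×10⁷ m.
Vis-viva: v² = μ(2/r − 1/a) = 3.986×10¹⁴ × (7.971×10⁻⁸ − 6.200×10⁻⁸) = 7.057×10⁶ m²/s².
v = 2657 m/s = 2.657 km/s.

v ≈ 2.66 km/s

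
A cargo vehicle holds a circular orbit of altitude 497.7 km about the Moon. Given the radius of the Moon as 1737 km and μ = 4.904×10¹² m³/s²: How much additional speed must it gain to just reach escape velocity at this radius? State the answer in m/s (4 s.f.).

Δv ≈ 613.6 m/s

r = 1737 + 497.7 = 2234.7 km = 2.2347×10⁶ m.
Circular speed v_c = √(μ/r) = 1481 m/s.
Escape speed v_esc = √(2μ/r) = √2 × v_c = 2095 m/s.
Δv = v_esc − v_c = 613.6 m/s.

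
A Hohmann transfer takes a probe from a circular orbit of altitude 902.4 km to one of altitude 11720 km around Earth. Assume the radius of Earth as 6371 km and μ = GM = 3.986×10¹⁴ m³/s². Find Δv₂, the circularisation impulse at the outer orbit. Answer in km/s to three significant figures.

Δv ≈ 1.14 km/s

r₁ = 6371 + 902.4 = 7273.4 km = 7.2734×10⁶ m.
r₂ = 6371 + 11720 = 18091 km = 1.8091×10⁷ m.
Transfer ellipse a_t = (r₁ + r₂)/2 = 1.268×10⁷ m.
At r₁: circular v_c1 = √(μ/r₁) = 7403 m/s; transfer-perigee v_p = √[μ(2/r₁ − 1/a_t)] = 8842 m/s.
At r₂: circular v_c2 = √(μ/r₂) = 4694 m/s; transfer-apogee v_a = √[μ(2/r₂ − 1/a_t)] = 3555 m/s.
Δv₂ = v_c2 − v_a = 1139 m/s.
= 1.139 km/s.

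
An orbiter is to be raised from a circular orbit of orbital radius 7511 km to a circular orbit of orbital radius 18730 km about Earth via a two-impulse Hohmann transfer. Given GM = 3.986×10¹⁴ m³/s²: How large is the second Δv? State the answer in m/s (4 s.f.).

Δv ≈ 1123 m/s

r₁ = 7511 km = 7.511×10⁶ m.
r₂ = 18730 km = 1.873×10⁷ m.
Transfer ellipse a_t = (r₁ + r₂)/2 = 1.312×10⁷ m.
At r₁: circular v_c1 = √(μ/r₁) = 7285 m/s; transfer-perigee v_p = √[μ(2/r₁ − 1/a_t)] = 8704 m/s.
At r₂: circular v_c2 = √(μ/r₂) = 4613 m/s; transfer-apogee v_a = √[μ(2/r₂ − 1/a_t)] = 3490 m/s.
Δv₂ = v_c2 − v_a = 1123 m/s.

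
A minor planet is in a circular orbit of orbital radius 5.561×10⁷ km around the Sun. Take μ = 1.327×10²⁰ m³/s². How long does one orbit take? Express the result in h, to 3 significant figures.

T ≈ 1990 h

r = 5.561×10⁷ km = 5.561×10¹⁰ m.
Kepler's third law: T = 2π√(r³/μ) = 2π√((5.561×10¹⁰)³ / 1.327×10²⁰).
r³/μ = 1.296×10¹² s², so T = 2π × 1.138×10⁶ = 7.153×10⁶ s.
Converting: 7.153×10⁶ s ÷ 3600 = 1987 h.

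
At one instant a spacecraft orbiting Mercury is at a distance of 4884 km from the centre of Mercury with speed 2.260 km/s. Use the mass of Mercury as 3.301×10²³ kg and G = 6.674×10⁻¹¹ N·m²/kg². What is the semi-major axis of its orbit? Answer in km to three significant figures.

a ≈ 5630 km

μ = GM = 6.674×10⁻¹¹ × 3.301×10²³ = 2.203×10¹³ m³/s².
r = 4.884×10⁶ m.
Specific orbital energy ε = v²/2 − μ/r = (2260)²/2 − 2.203×10¹³/4.884×10⁶ = -1.957×10⁶ J/kg.
Since ε = −μ/(2a), a = −μ/(2ε) = 5.629×10⁶ m = 5628.7 km.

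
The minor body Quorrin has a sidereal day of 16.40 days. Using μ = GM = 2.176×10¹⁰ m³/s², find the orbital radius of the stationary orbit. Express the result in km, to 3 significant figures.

T = 16.40 days = 1.417×10⁶ s.
A synchronous orbit has period T, so by Kepler's third law a = (μT²/4π²)^(1/3).
μT²/4π² = 2.176×10¹⁰ × (1.417×10⁶)² / 39.48 = 1.107×10²¹ m³.
a = 1.034×10⁷ m = 10344 km.

r_sync ≈ 10300 km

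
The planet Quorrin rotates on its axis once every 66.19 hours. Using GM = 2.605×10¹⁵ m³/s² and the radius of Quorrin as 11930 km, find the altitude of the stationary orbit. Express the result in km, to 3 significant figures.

h_sync ≈ 1.43×10⁵ km

T = 66.19 hours = 2.383×10⁵ s.
A synchronous orbit has period T, so by Kepler's third law a = (μT²/4π²)^(1/3).
μT²/4π² = 2.605×10¹⁵ × (2.383×10⁵)² / 39.48 = 3.747×10²⁴ m³.
a = 1.553×10⁸ m = 1.5531×10⁵ km.
Altitude h = a − R = 1.5531×10⁵ − 11930 = 1.4338×10⁵ km.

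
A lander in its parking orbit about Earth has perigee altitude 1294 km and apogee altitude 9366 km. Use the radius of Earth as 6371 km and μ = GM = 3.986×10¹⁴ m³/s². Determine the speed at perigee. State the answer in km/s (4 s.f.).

v ≈ 8.363 km/s

r_p = 6371 + 1294 = 7665.0 km = 7.6650×10⁶ m.
r_a = 6371 + 9366 = 15737 km = 1.5737×10⁷ m.
Semi-major axis a = (r_p + r_a)/2 = 11701 km = 1.170×10⁷ m.
Vis-viva: v² = μ(2/r − 1/a) = 3.986×10¹⁴ × (2.609×10⁻⁷ − 8.546×10⁻⁸) = 6.994×10⁷ m²/s².
v = 8363 m/s = 8.363 km/s.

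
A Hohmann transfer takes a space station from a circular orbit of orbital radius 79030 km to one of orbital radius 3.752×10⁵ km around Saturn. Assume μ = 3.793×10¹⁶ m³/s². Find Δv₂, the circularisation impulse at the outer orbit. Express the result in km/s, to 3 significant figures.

Δv ≈ 4.12 km/s

r₁ = 79030 km = 7.903×10⁷ m.
r₂ = 3.752×10⁵ km = 3.752×10⁸ m.
Transfer ellipse a_t = (r₁ + r₂)/2 = 2.271×10⁸ m.
At r₁: circular v_c1 = √(μ/r₁) = 21910 m/s; transfer-perikrone v_p = √[μ(2/r₁ − 1/a_t)] = 28160 m/s.
At r₂: circular v_c2 = √(μ/r₂) = 10050 m/s; transfer-apokrone v_a = √[μ(2/r₂ − 1/a_t)] = 5931 m/s.
Δv₂ = v_c2 − v_a = 4123 m/s.
= 4.123 km/s.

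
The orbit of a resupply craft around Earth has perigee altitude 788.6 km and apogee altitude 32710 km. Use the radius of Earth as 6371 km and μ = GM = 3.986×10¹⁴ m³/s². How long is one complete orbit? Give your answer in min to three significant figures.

T ≈ 583 min

r_p = 6371 + 788.6 = 7159.6 km = 7.1596×10⁶ m.
r_a = 6371 + 32710 = 39081 km = 3.9081×10⁷ m.
Semi-major axis a = (r_p + r_a)/2 = (7159.6 + 39081)/2 = 23120 km = 2.312×10⁷ m.
By Kepler's third law T = 2π√(a³/μ) = 2π × 5.568×10³ = 3.499×10⁴ s.
= 583.1 min.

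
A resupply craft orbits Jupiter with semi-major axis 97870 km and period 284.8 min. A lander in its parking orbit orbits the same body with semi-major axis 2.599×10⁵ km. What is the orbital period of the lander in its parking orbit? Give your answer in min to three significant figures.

Kepler's third law: T² ∝ a³, so T₂ = T₁ (a₂/a₁)^(3/2).
a₂/a₁ = 2.656, (a₂/a₁)^(3/2) = 4.327.
T₂ = 284.8 × 4.327 = 1232 min.

T₂ ≈ 1230 min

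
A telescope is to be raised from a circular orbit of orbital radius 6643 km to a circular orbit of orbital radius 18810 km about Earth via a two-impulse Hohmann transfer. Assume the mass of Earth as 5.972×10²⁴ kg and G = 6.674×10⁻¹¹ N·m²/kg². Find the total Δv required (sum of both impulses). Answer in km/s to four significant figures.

μ = GM = 6.674×10⁻¹¹ × 5.972×10²⁴ = 3.986×10¹⁴ m³/s².
r₁ = 6643 km = 6.643×10⁶ m.
r₂ = 18810 km = 1.881×10⁷ m.
Transfer ellipse a_t = (r₁ + r₂)/2 = 1.273×10⁷ m.
At r₁: circular v_c1 = √(μ/r₁) = 7746 m/s; transfer-perigee v_p = √[μ(2/r₁ − 1/a_t)] = 9417 m/s.
Δv₁ = v_p − v_c1 = 1671 m/s.
At r₂: circular v_c2 = √(μ/r₂) = 4603 m/s; transfer-apogee v_a = √[μ(2/r₂ − 1/a_t)] = 3326 m/s.
Δv₂ = v_c2 − v_a = 1277 m/s.
Total Δv = Δv₁ + Δv₂ = 2949 m/s = 2.949 km/s.

Δv_total ≈ 2.949 km/s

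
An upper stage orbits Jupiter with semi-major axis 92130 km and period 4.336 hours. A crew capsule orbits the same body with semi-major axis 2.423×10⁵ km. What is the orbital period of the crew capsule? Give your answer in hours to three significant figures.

T₂ ≈ 18.5 hours

Kepler's third law: T² ∝ a³, so T₂ = T₁ (a₂/a₁)^(3/2).
a₂/a₁ = 2.630, (a₂/a₁)^(3/2) = 4.265.
T₂ = 4.336 × 4.265 = 18.49 hours.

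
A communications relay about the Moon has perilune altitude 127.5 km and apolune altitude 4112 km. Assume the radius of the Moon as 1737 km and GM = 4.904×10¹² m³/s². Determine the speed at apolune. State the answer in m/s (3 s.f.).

v ≈ 637 m/s

r_p = 1737 + 127.5 = 1864.5 km = 1.8645×10⁶ m.
r_a = 1737 + 4112 = 5849.0 km = 5.8490×10⁶ m.
Semi-major axis a = (r_p + r_a)/2 = 3856.8 km = 3.857×10⁶ m.
Vis-viva: v² = μ(2/r − 1/a) = 4.904×10¹² × (3.419×10⁻⁷ − 2.593×10⁻⁷) = 4.053×10⁵ m²/s².
v = 636.7 m/s.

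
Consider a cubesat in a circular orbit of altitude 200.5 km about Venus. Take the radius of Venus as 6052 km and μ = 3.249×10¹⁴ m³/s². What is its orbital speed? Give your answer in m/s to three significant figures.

r = 6052 + 200.5 = 6252.5 km = 6.2525×10⁶ m.
For a circular orbit v = √(μ/r) = √(3.249×10¹⁴ / 6.252×10⁶) = √(5.196×10⁷) = 7209 m/s.

v ≈ 7210 m/s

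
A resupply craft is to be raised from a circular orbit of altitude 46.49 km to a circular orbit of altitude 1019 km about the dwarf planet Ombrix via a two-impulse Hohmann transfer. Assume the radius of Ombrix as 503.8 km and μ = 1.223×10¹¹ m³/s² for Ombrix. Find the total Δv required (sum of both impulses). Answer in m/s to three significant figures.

r₁ = 503.8 + 46.49 = 550.29 km = 5.5029×10⁵ m.
r₂ = 503.8 + 1019 = 1522.8 km = 1.5228×10⁶ m.
Transfer ellipse a_t = (r₁ + r₂)/2 = 1.037×10⁶ m.
At r₁: circular v_c1 = √(μ/r₁) = 471.4 m/s; transfer-periapsis v_p = √[μ(2/r₁ − 1/a_t)] = 571.4 m/s.
Δv₁ = v_p − v_c1 = 99.98 m/s.
At r₂: circular v_c2 = √(μ/r₂) = 283.4 m/s; transfer-apoapsis v_a = √[μ(2/r₂ − 1/a_t)] = 206.5 m/s.
Δv₂ = v_c2 − v_a = 76.91 m/s.
Total Δv = Δv₁ + Δv₂ = 176.9 m/s.

Δv_total ≈ 177 m/s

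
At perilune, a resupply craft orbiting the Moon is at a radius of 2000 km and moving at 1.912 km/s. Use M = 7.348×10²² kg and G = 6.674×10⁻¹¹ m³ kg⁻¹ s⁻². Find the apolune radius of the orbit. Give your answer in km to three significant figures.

apolune radius ≈ 5860 km

μ = GM = 6.674×10⁻¹¹ × 7.348×10²² = 4.904×10¹² m³/s².
r_p = 2.000×10⁶ m.
Specific energy ε = v²/2 − μ/r = -6.242×10⁵ J/kg, so a = −μ/(2ε) = 3.929×10⁶ m.
The apsides satisfy r_p + r_a = 2a, so the apolune radius is 2a − r_p = 5.857×10⁶ m = 5857.1 km.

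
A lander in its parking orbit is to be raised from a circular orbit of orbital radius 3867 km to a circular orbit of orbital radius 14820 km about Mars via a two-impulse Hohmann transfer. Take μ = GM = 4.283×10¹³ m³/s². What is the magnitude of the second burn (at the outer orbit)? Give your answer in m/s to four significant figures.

Δv ≈ 606.3 m/s

r₁ = 3867 km = 3.867×10⁶ m.
r₂ = 14820 km = 1.482×10⁷ m.
Transfer ellipse a_t = (r₁ + r₂)/2 = 9.344×10⁶ m.
At r₁: circular v_c1 = √(μ/r₁) = 3328 m/s; transfer-periapsis v_p = √[μ(2/r₁ − 1/a_t)] = 4191 m/s.
At r₂: circular v_c2 = √(μ/r₂) = 1700 m/s; transfer-apoapsis v_a = √[μ(2/r₂ − 1/a_t)] = 1094 m/s.
Δv₂ = v_c2 − v_a = 606.3 m/s.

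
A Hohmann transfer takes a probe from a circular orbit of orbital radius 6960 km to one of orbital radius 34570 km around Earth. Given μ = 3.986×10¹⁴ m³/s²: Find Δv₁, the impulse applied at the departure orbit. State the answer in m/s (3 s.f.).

Δv ≈ 2200 m/s

r₁ = 6960 km = 6.960×10⁶ m.
r₂ = 34570 km = 3.457×10⁷ m.
Transfer ellipse a_t = (r₁ + r₂)/2 = 2.076×10⁷ m.
At r₁: circular v_c1 = √(μ/r₁) = 7568 m/s; transfer-perigee v_p = √[μ(2/r₁ − 1/a_t)] = 9764 m/s.
Δv₁ = v_p − v_c1 = 2197 m/s.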